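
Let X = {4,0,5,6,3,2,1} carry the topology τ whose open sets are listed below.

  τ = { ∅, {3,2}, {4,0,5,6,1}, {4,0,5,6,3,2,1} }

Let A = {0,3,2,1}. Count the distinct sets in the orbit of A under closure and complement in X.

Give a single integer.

X∖A={4,5,6}, int(X∖A)=∅, hence cl(A)={4,0,5,6,3,2,1}
Orbit (k=closure, c=complement):
  1. A     = {0,3,2,1}
  2. kA    = {4,0,5,6,3,2,1}
  3. cA    = {4,5,6}
  4. ckA   = ∅
  5. kcA   = {4,0,5,6,1}
  6. ckcA  = {3,2}
(closed under both — stop)

6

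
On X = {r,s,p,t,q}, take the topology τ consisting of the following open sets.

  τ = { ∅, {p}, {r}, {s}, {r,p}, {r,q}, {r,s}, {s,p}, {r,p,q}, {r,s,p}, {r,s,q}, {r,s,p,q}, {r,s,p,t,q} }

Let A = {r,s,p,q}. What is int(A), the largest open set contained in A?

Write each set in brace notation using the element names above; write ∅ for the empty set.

{r,s,p,q}

open subsets of A: ∅, {r}, {s}, {p}, {r,p}, {r,q}, {s,p}, {r,s}, {r,s,q}, {r,s,p}, {r,p,q}, {r,s,p,q}; so int(A) = {r,s,p,q}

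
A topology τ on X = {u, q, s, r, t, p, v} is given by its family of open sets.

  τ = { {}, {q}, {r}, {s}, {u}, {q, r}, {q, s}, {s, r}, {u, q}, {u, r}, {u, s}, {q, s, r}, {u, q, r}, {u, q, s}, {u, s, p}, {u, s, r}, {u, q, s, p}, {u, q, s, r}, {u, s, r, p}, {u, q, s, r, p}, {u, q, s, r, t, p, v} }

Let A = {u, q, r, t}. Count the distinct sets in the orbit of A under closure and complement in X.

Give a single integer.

6

cl via duality: int({s, p, v}) = {s}, so X∖{s} = {u, q, r, t, p, v}
Write k for closure, c for complement:
  1. A     = {u, q, r, t}
  2. kA    = {u, q, r, t, p, v}
  3. cA    = {s, p, v}
  4. ckA   = {s}
  5. kcA   = {s, t, p, v}
  6. ckcA  = {u, q, r}
applying k or c yields no new set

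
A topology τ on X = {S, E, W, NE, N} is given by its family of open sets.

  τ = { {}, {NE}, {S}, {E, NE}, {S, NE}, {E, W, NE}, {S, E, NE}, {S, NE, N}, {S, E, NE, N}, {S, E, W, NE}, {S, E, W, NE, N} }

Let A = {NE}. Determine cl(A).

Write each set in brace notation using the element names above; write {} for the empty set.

{E, W, NE, N}

X∖A={S, E, W, N}, int(X∖A)={S}, hence cl(A)={E, W, NE, N}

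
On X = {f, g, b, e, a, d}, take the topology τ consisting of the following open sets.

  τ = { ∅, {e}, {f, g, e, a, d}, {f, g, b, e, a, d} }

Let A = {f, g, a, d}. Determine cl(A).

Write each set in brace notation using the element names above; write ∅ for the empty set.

{f, g, b, a, d}

closure: X∖int(X∖A) = X∖{e} = {f, g, b, a, d}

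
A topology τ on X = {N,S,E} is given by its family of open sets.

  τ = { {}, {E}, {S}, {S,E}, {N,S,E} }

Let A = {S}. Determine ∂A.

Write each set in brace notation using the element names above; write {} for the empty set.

interior: largest open inside A is {S} (from {}, {S})
cl via duality: int({N,E}) = {E}, so X∖{E} = {N,S}
cl∖int = {N}

{N}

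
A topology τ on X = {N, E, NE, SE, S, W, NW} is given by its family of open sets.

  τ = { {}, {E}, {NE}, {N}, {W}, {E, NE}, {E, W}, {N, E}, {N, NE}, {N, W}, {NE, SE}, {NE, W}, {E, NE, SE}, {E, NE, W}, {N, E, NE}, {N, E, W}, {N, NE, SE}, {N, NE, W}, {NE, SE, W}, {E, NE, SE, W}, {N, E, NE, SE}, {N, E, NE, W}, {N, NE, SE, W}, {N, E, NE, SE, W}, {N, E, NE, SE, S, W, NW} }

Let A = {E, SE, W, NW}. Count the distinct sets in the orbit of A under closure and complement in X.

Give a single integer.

cl via duality: int({N, NE, S}) = {N, NE}, so X∖{N, NE} = {E, SE, S, W, NW}
Write k for closure, c for complement:
  1. A     = {E, SE, W, NW}
  2. kA    = {E, SE, S, W, NW}
  3. cA    = {N, NE, S}
  4. ckA   = {N, NE}
  5. kcA   = {N, NE, SE, S, NW}
  6. ckcA  = {E, W}
  7. kckcA = {E, S, W, NW}
  8. ckckcA = {N, NE, SE}
applying k or c yields no new set

8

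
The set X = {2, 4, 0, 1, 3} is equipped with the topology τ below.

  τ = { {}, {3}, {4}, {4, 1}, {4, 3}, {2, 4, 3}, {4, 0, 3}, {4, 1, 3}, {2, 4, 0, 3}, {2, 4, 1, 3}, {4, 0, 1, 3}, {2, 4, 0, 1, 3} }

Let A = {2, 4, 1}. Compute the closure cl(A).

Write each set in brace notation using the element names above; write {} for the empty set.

complement {0, 3}; its interior {3}; cl(A) = X∖{3} = {2, 4, 0, 1}

{2, 4, 0, 1}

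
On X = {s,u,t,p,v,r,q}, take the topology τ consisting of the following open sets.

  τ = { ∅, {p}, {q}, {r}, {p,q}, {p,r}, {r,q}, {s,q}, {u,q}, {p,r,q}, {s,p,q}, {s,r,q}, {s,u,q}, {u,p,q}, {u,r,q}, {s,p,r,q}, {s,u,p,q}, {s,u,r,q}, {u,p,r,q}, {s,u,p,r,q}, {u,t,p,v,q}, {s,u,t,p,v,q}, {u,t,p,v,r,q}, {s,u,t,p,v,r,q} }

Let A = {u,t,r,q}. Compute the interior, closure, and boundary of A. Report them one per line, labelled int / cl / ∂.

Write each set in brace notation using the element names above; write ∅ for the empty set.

U open, U⊆A: ∅, {q}, {r}, {r,q}, {u,q}, {u,r,q}. int(A) = ⋃ = {u,r,q}
X∖A={s,p,v}, int(X∖A)={p}, hence cl(A)={s,u,t,v,r,q}
∂A: remove int from cl → {s,t,v}

int(A) = {u,r,q}
cl(A)  = {s,u,t,v,r,q}
∂A     = {s,t,v}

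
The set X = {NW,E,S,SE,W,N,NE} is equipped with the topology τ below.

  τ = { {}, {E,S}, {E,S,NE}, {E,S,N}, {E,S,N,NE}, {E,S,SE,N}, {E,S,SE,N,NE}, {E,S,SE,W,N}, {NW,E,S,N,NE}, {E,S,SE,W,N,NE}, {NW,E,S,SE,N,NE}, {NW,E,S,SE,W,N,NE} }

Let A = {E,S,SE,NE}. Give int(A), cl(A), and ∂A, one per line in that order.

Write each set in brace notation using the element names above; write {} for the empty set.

U open, U⊆A: {}, {E,S}, {E,S,NE}. int(A) = ⋃ = {E,S,NE}
X∖A={NW,W,N}, int(X∖A)={}, hence cl(A)={NW,E,S,SE,W,N,NE}
∂A: remove int from cl → {NW,SE,W,N}

int(A) = {E,S,NE}
cl(A)  = {NW,E,S,SE,W,N,NE}
∂A     = {NW,SE,W,N}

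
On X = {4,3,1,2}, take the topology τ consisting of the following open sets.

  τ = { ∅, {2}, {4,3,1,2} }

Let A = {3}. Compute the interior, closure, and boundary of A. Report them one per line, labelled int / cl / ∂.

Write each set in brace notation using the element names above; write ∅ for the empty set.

interior: largest open inside A is ∅ (from ∅)
cl via duality: int({4,1,2}) = {2}, so X∖{2} = {4,3,1}
cl∖int = {4,3,1}

int(A) = ∅
cl(A)  = {4,3,1}
∂A     = {4,3,1}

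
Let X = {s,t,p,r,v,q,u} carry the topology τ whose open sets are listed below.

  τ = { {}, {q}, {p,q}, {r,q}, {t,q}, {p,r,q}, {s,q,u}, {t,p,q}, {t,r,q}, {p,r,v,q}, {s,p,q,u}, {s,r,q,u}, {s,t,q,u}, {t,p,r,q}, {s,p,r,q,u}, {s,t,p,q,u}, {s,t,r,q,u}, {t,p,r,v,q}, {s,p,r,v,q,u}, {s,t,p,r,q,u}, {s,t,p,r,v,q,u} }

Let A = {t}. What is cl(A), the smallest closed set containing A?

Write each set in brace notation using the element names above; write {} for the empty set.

complement {s,p,r,v,q,u}; its interior {s,p,r,v,q,u}; cl(A) = X∖{s,p,r,v,q,u} = {t}

{t}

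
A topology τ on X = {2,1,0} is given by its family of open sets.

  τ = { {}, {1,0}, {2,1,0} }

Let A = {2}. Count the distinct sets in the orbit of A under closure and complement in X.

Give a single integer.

X∖A={1,0}, int(X∖A)={1,0}, hence cl(A)={2}
Orbit (k=closure, c=complement):
  1. A     = {2}
  2. cA    = {1,0}
  3. kcA   = {2,1,0}
  4. ckcA  = {}
(closed under both — stop)

4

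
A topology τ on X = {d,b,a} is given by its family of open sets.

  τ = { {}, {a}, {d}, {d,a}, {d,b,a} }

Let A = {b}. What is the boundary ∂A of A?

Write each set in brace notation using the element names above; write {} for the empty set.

{b}

opens ⊆ A: {}; union → int = {}
complement {d,a}; its interior {d,a}; cl(A) = X∖{d,a} = {b}
boundary = {b} ∖ {} = {b}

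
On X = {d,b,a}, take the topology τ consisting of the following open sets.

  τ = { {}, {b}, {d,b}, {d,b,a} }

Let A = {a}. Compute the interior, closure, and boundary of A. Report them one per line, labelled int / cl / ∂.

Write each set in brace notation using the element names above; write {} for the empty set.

int(A) = {}
cl(A)  = {a}
∂A     = {a}

open subsets of A: {}; so int(A) = {}
closure: X∖int(X∖A) = X∖{d,b} = {a}
∂A = {a} minus {} = {a}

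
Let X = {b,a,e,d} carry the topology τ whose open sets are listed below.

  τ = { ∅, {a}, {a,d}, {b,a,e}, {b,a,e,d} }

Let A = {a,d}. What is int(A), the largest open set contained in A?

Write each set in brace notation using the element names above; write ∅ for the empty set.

{a,d}

interior: largest open inside A is {a,d} (from ∅, {a}, {a,d})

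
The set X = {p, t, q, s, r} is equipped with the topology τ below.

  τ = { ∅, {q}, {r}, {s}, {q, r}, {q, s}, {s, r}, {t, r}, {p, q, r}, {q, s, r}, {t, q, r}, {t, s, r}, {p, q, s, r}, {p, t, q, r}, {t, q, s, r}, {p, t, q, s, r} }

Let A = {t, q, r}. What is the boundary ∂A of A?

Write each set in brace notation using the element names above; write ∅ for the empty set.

interior: largest open inside A is {t, q, r} (from ∅, {q}, {r}, {q, r}, {t, r}, {t, q, r})
cl via duality: int({p, s}) = {s}, so X∖{s} = {p, t, q, r}
cl∖int = {p}

{p}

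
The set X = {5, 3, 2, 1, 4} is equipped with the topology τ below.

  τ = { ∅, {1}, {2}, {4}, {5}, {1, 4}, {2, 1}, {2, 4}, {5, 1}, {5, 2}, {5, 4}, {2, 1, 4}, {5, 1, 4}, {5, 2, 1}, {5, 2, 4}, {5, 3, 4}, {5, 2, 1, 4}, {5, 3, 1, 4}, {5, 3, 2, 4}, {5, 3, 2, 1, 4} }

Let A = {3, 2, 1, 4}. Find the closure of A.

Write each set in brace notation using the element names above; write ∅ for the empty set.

complement {5}; its interior {5}; cl(A) = X∖{5} = {3, 2, 1, 4}

{3, 2, 1, 4}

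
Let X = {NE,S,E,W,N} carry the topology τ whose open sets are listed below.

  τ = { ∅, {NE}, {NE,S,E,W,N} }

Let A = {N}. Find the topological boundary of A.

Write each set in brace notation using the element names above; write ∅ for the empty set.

{S,E,W,N}

open subsets of A: ∅; so int(A) = ∅
closure: X∖int(X∖A) = X∖{NE} = {S,E,W,N}
∂A = {S,E,W,N} minus ∅ = {S,E,W,N}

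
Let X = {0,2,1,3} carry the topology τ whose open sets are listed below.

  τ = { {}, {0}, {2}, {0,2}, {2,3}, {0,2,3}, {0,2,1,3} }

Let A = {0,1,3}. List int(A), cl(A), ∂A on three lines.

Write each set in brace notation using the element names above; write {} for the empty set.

int(A) = {0}
cl(A)  = {0,1,3}
∂A     = {1,3}

opens ⊆ A: {}, {0}; union → int = {0}
complement {2}; its interior {2}; cl(A) = X∖{2} = {0,1,3}
boundary = {0,1,3} ∖ {0} = {1,3}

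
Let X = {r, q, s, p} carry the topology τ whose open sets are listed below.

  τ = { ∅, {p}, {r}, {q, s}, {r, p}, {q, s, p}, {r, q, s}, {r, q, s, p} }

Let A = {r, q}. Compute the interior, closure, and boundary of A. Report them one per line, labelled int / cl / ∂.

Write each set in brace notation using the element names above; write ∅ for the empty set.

interior: largest open inside A is {r} (from ∅, {r})
cl via duality: int({s, p}) = {p}, so X∖{p} = {r, q, s}
cl∖int = {q, s}

int(A) = {r}
cl(A)  = {r, q, s}
∂A     = {q, s}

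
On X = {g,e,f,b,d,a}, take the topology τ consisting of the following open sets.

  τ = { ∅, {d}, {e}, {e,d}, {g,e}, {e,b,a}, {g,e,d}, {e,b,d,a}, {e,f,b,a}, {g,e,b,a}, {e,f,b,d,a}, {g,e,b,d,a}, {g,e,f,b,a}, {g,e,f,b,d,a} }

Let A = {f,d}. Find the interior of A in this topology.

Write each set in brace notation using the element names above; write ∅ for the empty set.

U open, U⊆A: ∅, {d}. int(A) = ⋃ = {d}

{d}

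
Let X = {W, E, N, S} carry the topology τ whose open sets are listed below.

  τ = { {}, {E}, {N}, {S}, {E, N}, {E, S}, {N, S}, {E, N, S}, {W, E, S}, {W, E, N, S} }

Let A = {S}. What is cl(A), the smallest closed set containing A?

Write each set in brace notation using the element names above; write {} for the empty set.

cl via duality: int({W, E, N}) = {E, N}, so X∖{E, N} = {W, S}

{W, S}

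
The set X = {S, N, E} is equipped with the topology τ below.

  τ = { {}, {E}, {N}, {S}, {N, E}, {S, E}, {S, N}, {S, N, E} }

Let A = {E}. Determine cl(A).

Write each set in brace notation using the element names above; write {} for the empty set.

{E}

closure: X∖int(X∖A) = X∖{S, N} = {E}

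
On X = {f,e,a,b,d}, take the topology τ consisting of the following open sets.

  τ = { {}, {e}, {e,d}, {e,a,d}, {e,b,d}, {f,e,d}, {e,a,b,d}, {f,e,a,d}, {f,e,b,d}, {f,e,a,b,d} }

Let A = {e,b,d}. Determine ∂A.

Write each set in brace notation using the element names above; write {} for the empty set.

opens ⊆ A: {}, {e}, {e,d}, {e,b,d}; union → int = {e,b,d}
complement {f,a}; its interior {}; cl(A) = X∖{} = {f,e,a,b,d}
boundary = {f,e,a,b,d} ∖ {e,b,d} = {f,a}

{f,a}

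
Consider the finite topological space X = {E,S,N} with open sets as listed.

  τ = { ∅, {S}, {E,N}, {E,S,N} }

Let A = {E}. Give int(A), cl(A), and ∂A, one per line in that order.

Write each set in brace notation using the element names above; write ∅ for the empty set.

int(A) = ∅
cl(A)  = {E,N}
∂A     = {E,N}

U open, U⊆A: ∅. int(A) = ⋃ = ∅
X∖A={S,N}, int(X∖A)={S}, hence cl(A)={E,N}
∂A: remove int from cl → {E,N}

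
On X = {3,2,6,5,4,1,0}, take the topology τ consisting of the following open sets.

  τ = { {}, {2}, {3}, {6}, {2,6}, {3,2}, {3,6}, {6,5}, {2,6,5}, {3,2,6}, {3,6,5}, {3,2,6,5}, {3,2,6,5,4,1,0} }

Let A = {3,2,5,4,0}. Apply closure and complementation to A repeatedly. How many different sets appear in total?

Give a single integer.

X∖A={6,1}, int(X∖A)={6}, hence cl(A)={3,2,5,4,1,0}
Orbit (k=closure, c=complement):
  1. A     = {3,2,5,4,0}
  2. kA    = {3,2,5,4,1,0}
  3. cA    = {6,1}
  4. ckA   = {6}
  5. kcA   = {6,5,4,1,0}
  6. ckcA  = {3,2}
  7. kckcA = {3,2,4,1,0}
  8. ckckcA = {6,5}
(closed under both — stop)

8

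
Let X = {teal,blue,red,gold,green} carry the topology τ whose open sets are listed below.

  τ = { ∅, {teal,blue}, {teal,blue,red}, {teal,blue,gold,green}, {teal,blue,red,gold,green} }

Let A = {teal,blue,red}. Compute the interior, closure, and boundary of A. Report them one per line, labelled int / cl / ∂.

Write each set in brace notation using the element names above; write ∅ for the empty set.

open subsets of A: ∅, {teal,blue}, {teal,blue,red}; so int(A) = {teal,blue,red}
closure: X∖int(X∖A) = X∖∅ = {teal,blue,red,gold,green}
∂A = {teal,blue,red,gold,green} minus {teal,blue,red} = {gold,green}

int(A) = {teal,blue,red}
cl(A)  = {teal,blue,red,gold,green}
∂A     = {gold,green}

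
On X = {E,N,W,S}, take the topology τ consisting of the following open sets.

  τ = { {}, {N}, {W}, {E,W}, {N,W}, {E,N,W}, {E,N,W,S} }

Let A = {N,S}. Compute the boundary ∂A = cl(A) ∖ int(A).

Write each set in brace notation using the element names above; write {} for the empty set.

open subsets of A: {}, {N}; so int(A) = {N}
closure: X∖int(X∖A) = X∖{E,W} = {N,S}
∂A = {N,S} minus {N} = {S}

{S}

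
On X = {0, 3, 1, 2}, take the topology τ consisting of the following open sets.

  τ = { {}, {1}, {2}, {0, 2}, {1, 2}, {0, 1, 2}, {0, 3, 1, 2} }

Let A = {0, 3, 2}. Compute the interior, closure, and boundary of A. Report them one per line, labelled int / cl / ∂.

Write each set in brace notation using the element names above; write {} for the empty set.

interior: largest open inside A is {0, 2} (from {}, {2}, {0, 2})
cl via duality: int({1}) = {1}, so X∖{1} = {0, 3, 2}
cl∖int = {3}

int(A) = {0, 2}
cl(A)  = {0, 3, 2}
∂A     = {3}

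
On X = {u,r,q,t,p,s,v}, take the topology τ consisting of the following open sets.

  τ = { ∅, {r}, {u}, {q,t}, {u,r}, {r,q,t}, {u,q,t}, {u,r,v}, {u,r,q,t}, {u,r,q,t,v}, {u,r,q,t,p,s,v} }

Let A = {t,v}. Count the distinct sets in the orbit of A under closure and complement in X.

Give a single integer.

closure: X∖int(X∖A) = X∖{u,r} = {q,t,p,s,v}
Let k=closure and c=complement:
  1. A     = {t,v}
  2. kA    = {q,t,p,s,v}
  3. cA    = {u,r,q,p,s}
  4. ckA   = {u,r}
  5. kcA   = {u,r,q,t,p,s,v}
  6. kckA  = {u,r,p,s,v}
  7. ckcA  = ∅
  8. ckckA = {q,t}
  9. kckckA = {q,t,p,s}
  10. ckckckA = {u,r,v}
— saturated at 10

10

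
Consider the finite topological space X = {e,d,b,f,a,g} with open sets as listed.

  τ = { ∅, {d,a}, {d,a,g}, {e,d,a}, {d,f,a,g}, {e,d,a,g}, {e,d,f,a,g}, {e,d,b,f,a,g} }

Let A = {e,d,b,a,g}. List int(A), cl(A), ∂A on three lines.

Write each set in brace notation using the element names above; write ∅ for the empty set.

U open, U⊆A: ∅, {d,a}, {d,a,g}, {e,d,a}, {e,d,a,g}. int(A) = ⋃ = {e,d,a,g}
X∖A={f}, int(X∖A)=∅, hence cl(A)={e,d,b,f,a,g}
∂A: remove int from cl → {b,f}

int(A) = {e,d,a,g}
cl(A)  = {e,d,b,f,a,g}
∂A     = {b,f}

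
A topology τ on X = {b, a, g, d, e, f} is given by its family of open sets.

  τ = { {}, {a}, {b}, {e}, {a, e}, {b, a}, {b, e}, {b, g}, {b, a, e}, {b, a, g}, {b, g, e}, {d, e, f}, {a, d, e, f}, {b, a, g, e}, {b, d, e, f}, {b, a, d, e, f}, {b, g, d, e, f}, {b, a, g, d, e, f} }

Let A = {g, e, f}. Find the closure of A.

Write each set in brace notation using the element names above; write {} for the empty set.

{g, d, e, f}

complement {b, a, d}; its interior {b, a}; cl(A) = X∖{b, a} = {g, d, e, f}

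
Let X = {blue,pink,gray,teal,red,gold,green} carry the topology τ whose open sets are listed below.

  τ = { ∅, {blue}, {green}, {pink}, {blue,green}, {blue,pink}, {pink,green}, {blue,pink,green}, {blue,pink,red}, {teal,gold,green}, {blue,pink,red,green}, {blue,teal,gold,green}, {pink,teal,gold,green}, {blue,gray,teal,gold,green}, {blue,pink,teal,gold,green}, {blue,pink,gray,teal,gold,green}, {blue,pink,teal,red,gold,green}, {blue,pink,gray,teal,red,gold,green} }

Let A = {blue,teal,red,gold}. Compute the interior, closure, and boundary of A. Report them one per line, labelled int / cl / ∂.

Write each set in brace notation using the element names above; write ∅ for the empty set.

open subsets of A: ∅, {blue}; so int(A) = {blue}
closure: X∖int(X∖A) = X∖{pink,green} = {blue,gray,teal,red,gold}
∂A = {blue,gray,teal,red,gold} minus {blue} = {gray,teal,red,gold}

int(A) = {blue}
cl(A)  = {blue,gray,teal,red,gold}
∂A     = {gray,teal,red,gold}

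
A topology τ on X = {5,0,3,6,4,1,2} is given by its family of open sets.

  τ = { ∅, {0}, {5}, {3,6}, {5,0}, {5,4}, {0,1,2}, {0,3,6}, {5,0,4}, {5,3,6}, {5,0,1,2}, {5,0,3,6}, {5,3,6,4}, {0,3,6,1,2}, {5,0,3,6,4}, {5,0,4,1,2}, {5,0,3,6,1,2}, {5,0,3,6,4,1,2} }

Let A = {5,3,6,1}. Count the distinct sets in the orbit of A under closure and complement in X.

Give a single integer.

8

X∖A={0,4,2}, int(X∖A)={0}, hence cl(A)={5,3,6,4,1,2}
Orbit (k=closure, c=complement):
  1. A     = {5,3,6,1}
  2. kA    = {5,3,6,4,1,2}
  3. cA    = {0,4,2}
  4. ckA   = {0}
  5. kcA   = {0,4,1,2}
  6. kckA  = {0,1,2}
  7. ckcA  = {5,3,6}
  8. ckckA = {5,3,6,4}
(closed under both — stop)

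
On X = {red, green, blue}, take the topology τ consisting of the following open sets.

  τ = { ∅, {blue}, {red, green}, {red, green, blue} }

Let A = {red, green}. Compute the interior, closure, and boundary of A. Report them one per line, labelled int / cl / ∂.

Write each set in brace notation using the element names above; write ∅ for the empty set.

interior: largest open inside A is {red, green} (from ∅, {red, green})
cl via duality: int({blue}) = {blue}, so X∖{blue} = {red, green}
cl∖int = ∅

int(A) = {red, green}
cl(A)  = {red, green}
∂A     = ∅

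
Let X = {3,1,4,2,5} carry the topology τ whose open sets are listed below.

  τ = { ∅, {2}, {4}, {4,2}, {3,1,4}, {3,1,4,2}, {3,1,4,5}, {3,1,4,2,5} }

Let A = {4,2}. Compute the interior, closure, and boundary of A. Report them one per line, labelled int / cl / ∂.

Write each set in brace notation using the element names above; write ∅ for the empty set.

open subsets of A: ∅, {4}, {2}, {4,2}; so int(A) = {4,2}
closure: X∖int(X∖A) = X∖∅ = {3,1,4,2,5}
∂A = {3,1,4,2,5} minus {4,2} = {3,1,5}

int(A) = {4,2}
cl(A)  = {3,1,4,2,5}
∂A     = {3,1,5}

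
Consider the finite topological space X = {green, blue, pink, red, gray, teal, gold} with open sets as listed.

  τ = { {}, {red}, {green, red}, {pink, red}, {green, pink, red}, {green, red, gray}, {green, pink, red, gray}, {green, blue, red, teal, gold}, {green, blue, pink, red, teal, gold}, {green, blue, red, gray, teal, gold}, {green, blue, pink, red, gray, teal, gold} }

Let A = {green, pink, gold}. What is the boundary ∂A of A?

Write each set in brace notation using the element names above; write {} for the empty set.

{green, blue, pink, gray, teal, gold}

open subsets of A: {}; so int(A) = {}
closure: X∖int(X∖A) = X∖{red} = {green, blue, pink, gray, teal, gold}
∂A = {green, blue, pink, gray, teal, gold} minus {} = {green, blue, pink, gray, teal, gold}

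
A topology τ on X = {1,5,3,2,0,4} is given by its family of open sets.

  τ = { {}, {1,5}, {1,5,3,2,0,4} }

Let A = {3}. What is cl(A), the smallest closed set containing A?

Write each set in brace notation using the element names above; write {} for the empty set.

X∖A={1,5,2,0,4}, int(X∖A)={1,5}, hence cl(A)={3,2,0,4}

{3,2,0,4}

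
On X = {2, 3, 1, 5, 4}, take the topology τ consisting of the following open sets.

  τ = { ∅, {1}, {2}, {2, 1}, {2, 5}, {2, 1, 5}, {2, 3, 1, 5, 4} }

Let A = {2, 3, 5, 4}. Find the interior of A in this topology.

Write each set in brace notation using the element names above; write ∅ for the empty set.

opens ⊆ A: ∅, {2}, {2, 5}; union → int = {2, 5}

{2, 5}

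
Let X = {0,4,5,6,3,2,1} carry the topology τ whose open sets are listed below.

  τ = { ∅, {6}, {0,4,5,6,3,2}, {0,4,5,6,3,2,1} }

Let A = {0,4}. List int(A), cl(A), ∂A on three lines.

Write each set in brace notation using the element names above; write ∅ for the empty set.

int(A) = ∅
cl(A)  = {0,4,5,3,2,1}
∂A     = {0,4,5,3,2,1}

interior: largest open inside A is ∅ (from ∅)
cl via duality: int({5,6,3,2,1}) = {6}, so X∖{6} = {0,4,5,3,2,1}
cl∖int = {0,4,5,3,2,1}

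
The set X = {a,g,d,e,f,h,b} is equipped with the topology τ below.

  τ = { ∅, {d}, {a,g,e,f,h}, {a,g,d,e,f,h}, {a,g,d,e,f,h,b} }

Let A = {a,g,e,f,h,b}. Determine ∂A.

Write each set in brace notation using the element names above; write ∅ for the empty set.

open subsets of A: ∅, {a,g,e,f,h}; so int(A) = {a,g,e,f,h}
closure: X∖int(X∖A) = X∖{d} = {a,g,e,f,h,b}
∂A = {a,g,e,f,h,b} minus {a,g,e,f,h} = {b}

{b}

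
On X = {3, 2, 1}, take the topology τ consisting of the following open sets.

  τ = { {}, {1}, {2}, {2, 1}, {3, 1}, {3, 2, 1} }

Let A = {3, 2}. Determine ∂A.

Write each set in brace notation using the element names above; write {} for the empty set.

open subsets of A: {}, {2}; so int(A) = {2}
closure: X∖int(X∖A) = X∖{1} = {3, 2}
∂A = {3, 2} minus {2} = {3}

{3}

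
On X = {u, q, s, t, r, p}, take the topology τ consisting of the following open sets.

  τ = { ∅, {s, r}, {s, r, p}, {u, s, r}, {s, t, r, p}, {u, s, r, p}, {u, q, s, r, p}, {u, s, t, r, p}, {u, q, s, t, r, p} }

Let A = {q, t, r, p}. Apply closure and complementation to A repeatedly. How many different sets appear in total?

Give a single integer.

4

X∖A={u, s}, int(X∖A)=∅, hence cl(A)={u, q, s, t, r, p}
Orbit (k=closure, c=complement):
  1. A     = {q, t, r, p}
  2. kA    = {u, q, s, t, r, p}
  3. cA    = {u, s}
  4. ckA   = ∅
(closed under both — stop)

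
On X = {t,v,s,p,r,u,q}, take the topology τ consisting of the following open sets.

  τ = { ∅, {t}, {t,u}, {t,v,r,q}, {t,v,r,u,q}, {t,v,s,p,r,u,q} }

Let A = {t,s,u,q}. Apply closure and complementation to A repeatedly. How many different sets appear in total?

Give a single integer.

6

complement {v,p,r}; its interior ∅; cl(A) = X∖∅ = {t,v,s,p,r,u,q}
With k = closure, c = complement:
  1. A     = {t,s,u,q}
  2. kA    = {t,v,s,p,r,u,q}
  3. cA    = {v,p,r}
  4. ckA   = ∅
  5. kcA   = {v,s,p,r,q}
  6. ckcA  = {t,u}
k, c of each give nothing new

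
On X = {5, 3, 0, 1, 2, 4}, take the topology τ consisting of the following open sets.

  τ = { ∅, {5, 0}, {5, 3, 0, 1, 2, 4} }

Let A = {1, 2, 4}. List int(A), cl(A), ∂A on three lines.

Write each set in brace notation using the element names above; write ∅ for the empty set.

int(A) = ∅
cl(A)  = {3, 1, 2, 4}
∂A     = {3, 1, 2, 4}

interior: largest open inside A is ∅ (from ∅)
cl via duality: int({5, 3, 0}) = {5, 0}, so X∖{5, 0} = {3, 1, 2, 4}
cl∖int = {3, 1, 2, 4}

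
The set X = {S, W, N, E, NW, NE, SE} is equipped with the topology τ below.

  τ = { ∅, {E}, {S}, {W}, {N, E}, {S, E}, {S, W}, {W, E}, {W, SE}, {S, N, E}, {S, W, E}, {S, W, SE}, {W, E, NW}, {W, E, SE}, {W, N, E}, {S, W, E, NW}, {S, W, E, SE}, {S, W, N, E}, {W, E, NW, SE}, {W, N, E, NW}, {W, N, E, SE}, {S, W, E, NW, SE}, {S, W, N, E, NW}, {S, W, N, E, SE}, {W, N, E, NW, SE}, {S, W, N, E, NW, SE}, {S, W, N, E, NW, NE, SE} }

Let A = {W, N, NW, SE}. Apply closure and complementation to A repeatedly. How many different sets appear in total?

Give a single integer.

8

X∖A={S, E, NE}, int(X∖A)={S, E}, hence cl(A)={W, N, NW, NE, SE}
Orbit (k=closure, c=complement):
  1. A     = {W, N, NW, SE}
  2. kA    = {W, N, NW, NE, SE}
  3. cA    = {S, E, NE}
  4. ckA   = {S, E}
  5. kcA   = {S, N, E, NW, NE}
  6. ckcA  = {W, SE}
  7. kckcA = {W, NW, NE, SE}
  8. ckckcA = {S, N, E}
(closed under both — stop)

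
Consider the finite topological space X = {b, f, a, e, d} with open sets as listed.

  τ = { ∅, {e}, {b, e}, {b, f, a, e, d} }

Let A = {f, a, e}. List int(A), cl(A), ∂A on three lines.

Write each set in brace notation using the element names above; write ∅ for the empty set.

open subsets of A: ∅, {e}; so int(A) = {e}
closure: X∖int(X∖A) = X∖∅ = {b, f, a, e, d}
∂A = {b, f, a, e, d} minus {e} = {b, f, a, d}

int(A) = {e}
cl(A)  = {b, f, a, e, d}
∂A     = {b, f, a, d}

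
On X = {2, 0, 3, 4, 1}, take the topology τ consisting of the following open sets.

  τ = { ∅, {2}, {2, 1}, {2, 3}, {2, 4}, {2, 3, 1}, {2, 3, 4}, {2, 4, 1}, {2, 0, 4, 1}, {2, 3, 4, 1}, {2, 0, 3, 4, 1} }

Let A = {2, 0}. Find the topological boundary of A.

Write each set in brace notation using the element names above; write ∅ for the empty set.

{0, 3, 4, 1}

open subsets of A: ∅, {2}; so int(A) = {2}
closure: X∖int(X∖A) = X∖∅ = {2, 0, 3, 4, 1}
∂A = {2, 0, 3, 4, 1} minus {2} = {0, 3, 4, 1}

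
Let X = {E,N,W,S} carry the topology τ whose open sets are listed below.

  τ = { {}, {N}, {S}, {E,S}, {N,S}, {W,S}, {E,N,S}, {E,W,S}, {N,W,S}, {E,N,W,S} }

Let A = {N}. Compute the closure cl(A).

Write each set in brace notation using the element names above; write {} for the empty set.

{N}

complement {E,W,S}; its interior {E,W,S}; cl(A) = X∖{E,W,S} = {N}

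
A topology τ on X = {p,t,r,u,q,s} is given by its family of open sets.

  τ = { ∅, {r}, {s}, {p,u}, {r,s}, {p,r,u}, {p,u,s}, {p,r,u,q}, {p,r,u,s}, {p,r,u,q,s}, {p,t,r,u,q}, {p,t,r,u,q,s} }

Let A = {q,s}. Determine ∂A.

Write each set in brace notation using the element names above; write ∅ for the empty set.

open subsets of A: ∅, {s}; so int(A) = {s}
closure: X∖int(X∖A) = X∖{p,r,u} = {t,q,s}
∂A = {t,q,s} minus {s} = {t,q}

{t,q}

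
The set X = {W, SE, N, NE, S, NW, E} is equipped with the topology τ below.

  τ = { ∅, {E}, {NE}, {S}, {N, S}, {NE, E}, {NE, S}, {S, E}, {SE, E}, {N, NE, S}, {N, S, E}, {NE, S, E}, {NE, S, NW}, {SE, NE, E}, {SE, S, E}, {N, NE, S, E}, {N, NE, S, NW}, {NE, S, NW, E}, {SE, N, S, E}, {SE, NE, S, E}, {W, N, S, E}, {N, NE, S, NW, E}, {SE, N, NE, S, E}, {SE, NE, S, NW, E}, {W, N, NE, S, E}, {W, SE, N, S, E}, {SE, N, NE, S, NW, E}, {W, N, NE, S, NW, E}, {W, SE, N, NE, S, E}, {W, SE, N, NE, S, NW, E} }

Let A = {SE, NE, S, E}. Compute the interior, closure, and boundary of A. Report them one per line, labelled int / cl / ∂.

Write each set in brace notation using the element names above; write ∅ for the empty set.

int(A) = {SE, NE, S, E}
cl(A)  = {W, SE, N, NE, S, NW, E}
∂A     = {W, N, NW}

U open, U⊆A: ∅, {S}, {E}, {NE}, {S, E}, {NE, S}, {NE, E}, {SE, E}, {NE, S, E}, {SE, S, E}, {SE, NE, E}, {SE, NE, S, E}. int(A) = ⋃ = {SE, NE, S, E}
X∖A={W, N, NW}, int(X∖A)=∅, hence cl(A)={W, SE, N, NE, S, NW, E}
∂A: remove int from cl → {W, N, NW}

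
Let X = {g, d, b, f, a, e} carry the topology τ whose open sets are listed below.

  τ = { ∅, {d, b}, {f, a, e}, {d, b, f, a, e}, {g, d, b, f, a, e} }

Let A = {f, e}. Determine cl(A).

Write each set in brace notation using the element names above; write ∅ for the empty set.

{g, f, a, e}

X∖A={g, d, b, a}, int(X∖A)={d, b}, hence cl(A)={g, f, a, e}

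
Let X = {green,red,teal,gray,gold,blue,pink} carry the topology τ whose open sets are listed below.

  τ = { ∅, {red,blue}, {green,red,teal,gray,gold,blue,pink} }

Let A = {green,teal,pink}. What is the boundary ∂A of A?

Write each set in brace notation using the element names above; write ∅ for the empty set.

U open, U⊆A: ∅. int(A) = ⋃ = ∅
X∖A={red,gray,gold,blue}, int(X∖A)={red,blue}, hence cl(A)={green,teal,gray,gold,pink}
∂A: remove int from cl → {green,teal,gray,gold,pink}

{green,teal,gray,gold,pink}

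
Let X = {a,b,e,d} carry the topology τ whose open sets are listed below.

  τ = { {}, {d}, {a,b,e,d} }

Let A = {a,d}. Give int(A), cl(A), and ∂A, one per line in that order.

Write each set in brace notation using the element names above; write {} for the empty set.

int(A) = {d}
cl(A)  = {a,b,e,d}
∂A     = {a,b,e}

U open, U⊆A: {}, {d}. int(A) = ⋃ = {d}
X∖A={b,e}, int(X∖A)={}, hence cl(A)={a,b,e,d}
∂A: remove int from cl → {a,b,e}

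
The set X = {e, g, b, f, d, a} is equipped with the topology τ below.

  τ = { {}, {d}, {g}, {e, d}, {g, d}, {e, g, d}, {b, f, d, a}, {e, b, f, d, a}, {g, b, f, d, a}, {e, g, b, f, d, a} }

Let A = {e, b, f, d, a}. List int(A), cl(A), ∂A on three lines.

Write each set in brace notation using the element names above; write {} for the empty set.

interior: largest open inside A is {e, b, f, d, a} (from {}, {d}, {e, d}, {b, f, d, a}, {e, b, f, d, a})
cl via duality: int({g}) = {g}, so X∖{g} = {e, b, f, d, a}
cl∖int = {}

int(A) = {e, b, f, d, a}
cl(A)  = {e, b, f, d, a}
∂A     = {}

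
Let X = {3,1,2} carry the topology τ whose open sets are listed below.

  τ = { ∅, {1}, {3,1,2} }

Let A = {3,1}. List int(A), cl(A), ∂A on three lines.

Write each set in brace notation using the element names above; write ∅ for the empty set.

open subsets of A: ∅, {1}; so int(A) = {1}
closure: X∖int(X∖A) = X∖∅ = {3,1,2}
∂A = {3,1,2} minus {1} = {3,2}

int(A) = {1}
cl(A)  = {3,1,2}
∂A     = {3,2}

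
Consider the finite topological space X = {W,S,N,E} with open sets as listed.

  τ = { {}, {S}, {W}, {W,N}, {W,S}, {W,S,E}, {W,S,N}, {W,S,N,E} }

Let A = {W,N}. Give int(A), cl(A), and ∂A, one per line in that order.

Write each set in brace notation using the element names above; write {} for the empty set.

open subsets of A: {}, {W}, {W,N}; so int(A) = {W,N}
closure: X∖int(X∖A) = X∖{S} = {W,N,E}
∂A = {W,N,E} minus {W,N} = {E}

int(A) = {W,N}
cl(A)  = {W,N,E}
∂A     = {E}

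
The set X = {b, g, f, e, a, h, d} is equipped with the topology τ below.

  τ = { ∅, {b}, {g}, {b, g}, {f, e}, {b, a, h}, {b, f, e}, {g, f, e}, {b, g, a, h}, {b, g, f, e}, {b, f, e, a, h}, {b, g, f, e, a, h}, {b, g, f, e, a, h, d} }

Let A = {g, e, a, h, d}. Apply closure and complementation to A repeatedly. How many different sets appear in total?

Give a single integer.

12

complement {b, f}; its interior {b}; cl(A) = X∖{b} = {g, f, e, a, h, d}
With k = closure, c = complement:
  1. A     = {g, e, a, h, d}
  2. kA    = {g, f, e, a, h, d}
  3. cA    = {b, f}
  4. ckA   = {b}
  5. kcA   = {b, f, e, a, h, d}
  6. kckA  = {b, a, h, d}
  7. ckcA  = {g}
  8. ckckA = {g, f, e}
  9. kckcA = {g, d}
  10. kckckA = {g, f, e, d}
  11. ckckcA = {b, f, e, a, h}
  12. ckckckA = {b, a, h}
k, c of each give nothing new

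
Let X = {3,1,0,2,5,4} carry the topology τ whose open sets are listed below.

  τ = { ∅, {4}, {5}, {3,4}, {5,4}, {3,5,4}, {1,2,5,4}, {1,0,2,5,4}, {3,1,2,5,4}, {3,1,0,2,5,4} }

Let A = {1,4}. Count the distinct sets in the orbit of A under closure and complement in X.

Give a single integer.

8

complement {3,0,2,5}; its interior {5}; cl(A) = X∖{5} = {3,1,0,2,4}
With k = closure, c = complement:
  1. A     = {1,4}
  2. kA    = {3,1,0,2,4}
  3. cA    = {3,0,2,5}
  4. ckA   = {5}
  5. kcA   = {3,1,0,2,5}
  6. kckA  = {1,0,2,5}
  7. ckcA  = {4}
  8. ckckA = {3,4}
k, c of each give nothing new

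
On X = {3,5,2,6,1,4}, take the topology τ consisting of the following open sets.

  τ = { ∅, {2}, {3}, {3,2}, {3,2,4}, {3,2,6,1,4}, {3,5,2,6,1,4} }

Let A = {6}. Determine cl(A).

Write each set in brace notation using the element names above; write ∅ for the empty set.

{5,6,1}

cl via duality: int({3,5,2,1,4}) = {3,2,4}, so X∖{3,2,4} = {5,6,1}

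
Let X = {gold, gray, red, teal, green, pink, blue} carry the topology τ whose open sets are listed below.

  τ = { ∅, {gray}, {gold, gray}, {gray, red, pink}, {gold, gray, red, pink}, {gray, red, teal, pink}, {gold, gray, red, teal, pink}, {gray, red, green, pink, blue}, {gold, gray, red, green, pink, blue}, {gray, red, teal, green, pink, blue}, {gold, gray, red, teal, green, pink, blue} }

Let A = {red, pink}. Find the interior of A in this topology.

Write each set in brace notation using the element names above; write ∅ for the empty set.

U open, U⊆A: ∅. int(A) = ⋃ = ∅

∅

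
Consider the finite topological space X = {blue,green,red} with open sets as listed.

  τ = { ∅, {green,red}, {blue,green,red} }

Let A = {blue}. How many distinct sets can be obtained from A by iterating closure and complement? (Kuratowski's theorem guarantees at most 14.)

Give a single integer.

4

cl via duality: int({green,red}) = {green,red}, so X∖{green,red} = {blue}
Write k for closure, c for complement:
  1. A     = {blue}
  2. cA    = {green,red}
  3. kcA   = {blue,green,red}
  4. ckcA  = ∅
applying k or c yields no new set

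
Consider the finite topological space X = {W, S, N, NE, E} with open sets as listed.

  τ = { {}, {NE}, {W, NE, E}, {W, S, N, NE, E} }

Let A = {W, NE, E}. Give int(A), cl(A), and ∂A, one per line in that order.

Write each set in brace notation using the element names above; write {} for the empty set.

int(A) = {W, NE, E}
cl(A)  = {W, S, N, NE, E}
∂A     = {S, N}

open subsets of A: {}, {NE}, {W, NE, E}; so int(A) = {W, NE, E}
closure: X∖int(X∖A) = X∖{} = {W, S, N, NE, E}
∂A = {W, S, N, NE, E} minus {W, NE, E} = {S, N}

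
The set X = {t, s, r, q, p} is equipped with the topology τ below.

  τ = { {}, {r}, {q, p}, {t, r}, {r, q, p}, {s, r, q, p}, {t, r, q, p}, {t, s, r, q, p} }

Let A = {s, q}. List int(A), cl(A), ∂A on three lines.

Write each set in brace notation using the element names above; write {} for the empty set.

U open, U⊆A: {}. int(A) = ⋃ = {}
X∖A={t, r, p}, int(X∖A)={t, r}, hence cl(A)={s, q, p}
∂A: remove int from cl → {s, q, p}

int(A) = {}
cl(A)  = {s, q, p}
∂A     = {s, q, p}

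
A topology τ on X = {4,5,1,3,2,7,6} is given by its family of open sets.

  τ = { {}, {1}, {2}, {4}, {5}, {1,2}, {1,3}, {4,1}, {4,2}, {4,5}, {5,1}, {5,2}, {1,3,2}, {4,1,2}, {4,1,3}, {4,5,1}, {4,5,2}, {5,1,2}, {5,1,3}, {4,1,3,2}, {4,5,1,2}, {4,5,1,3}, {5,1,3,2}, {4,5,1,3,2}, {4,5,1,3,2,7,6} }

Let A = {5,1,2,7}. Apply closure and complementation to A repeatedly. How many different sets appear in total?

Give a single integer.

8

complement {4,3,6}; its interior {4}; cl(A) = X∖{4} = {5,1,3,2,7,6}
With k = closure, c = complement:
  1. A     = {5,1,2,7}
  2. kA    = {5,1,3,2,7,6}
  3. cA    = {4,3,6}
  4. ckA   = {4}
  5. kcA   = {4,3,7,6}
  6. kckA  = {4,7,6}
  7. ckcA  = {5,1,2}
  8. ckckA = {5,1,3,2}
k, c of each give nothing new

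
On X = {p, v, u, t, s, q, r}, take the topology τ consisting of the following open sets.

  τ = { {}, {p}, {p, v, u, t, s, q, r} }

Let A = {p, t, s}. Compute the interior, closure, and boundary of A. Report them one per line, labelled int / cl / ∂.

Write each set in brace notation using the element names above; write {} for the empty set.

U open, U⊆A: {}, {p}. int(A) = ⋃ = {p}
X∖A={v, u, q, r}, int(X∖A)={}, hence cl(A)={p, v, u, t, s, q, r}
∂A: remove int from cl → {v, u, t, s, q, r}

int(A) = {p}
cl(A)  = {p, v, u, t, s, q, r}
∂A     = {v, u, t, s, q, r}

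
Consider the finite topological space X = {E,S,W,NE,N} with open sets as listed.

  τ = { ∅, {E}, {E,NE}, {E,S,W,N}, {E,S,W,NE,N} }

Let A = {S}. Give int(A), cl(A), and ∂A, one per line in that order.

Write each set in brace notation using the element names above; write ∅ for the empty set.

int(A) = ∅
cl(A)  = {S,W,N}
∂A     = {S,W,N}

interior: largest open inside A is ∅ (from ∅)
cl via duality: int({E,W,NE,N}) = {E,NE}, so X∖{E,NE} = {S,W,N}
cl∖int = {S,W,N}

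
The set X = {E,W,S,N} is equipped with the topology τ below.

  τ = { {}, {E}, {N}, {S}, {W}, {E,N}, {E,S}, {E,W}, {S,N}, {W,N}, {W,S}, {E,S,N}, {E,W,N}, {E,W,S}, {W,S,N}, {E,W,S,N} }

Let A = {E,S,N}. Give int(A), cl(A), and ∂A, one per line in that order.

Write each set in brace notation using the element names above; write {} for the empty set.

U open, U⊆A: {}, {N}, {S}, {E}, {E,S}, {S,N}, {E,N}, {E,S,N}. int(A) = ⋃ = {E,S,N}
X∖A={W}, int(X∖A)={W}, hence cl(A)={E,S,N}
∂A: remove int from cl → {}

int(A) = {E,S,N}
cl(A)  = {E,S,N}
∂A     = {}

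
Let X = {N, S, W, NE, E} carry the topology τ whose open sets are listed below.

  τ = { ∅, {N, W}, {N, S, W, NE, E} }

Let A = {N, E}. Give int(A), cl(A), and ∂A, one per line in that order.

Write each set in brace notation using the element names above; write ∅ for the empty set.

int(A) = ∅
cl(A)  = {N, S, W, NE, E}
∂A     = {N, S, W, NE, E}

interior: largest open inside A is ∅ (from ∅)
cl via duality: int({S, W, NE}) = ∅, so X∖∅ = {N, S, W, NE, E}
cl∖int = {N, S, W, NE, E}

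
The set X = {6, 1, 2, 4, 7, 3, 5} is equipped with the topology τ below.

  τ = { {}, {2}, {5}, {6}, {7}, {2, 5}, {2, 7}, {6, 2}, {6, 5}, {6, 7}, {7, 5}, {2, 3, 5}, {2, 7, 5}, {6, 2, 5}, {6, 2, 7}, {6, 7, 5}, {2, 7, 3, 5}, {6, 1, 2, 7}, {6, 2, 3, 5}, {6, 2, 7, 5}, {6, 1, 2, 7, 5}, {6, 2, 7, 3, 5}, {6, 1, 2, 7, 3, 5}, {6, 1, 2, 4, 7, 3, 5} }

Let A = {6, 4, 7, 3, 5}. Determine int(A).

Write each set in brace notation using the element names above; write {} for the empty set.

{6, 7, 5}

opens ⊆ A: {}, {6}, {7}, {5}, {6, 7}, {7, 5}, {6, 5}, {6, 7, 5}; union → int = {6, 7, 5}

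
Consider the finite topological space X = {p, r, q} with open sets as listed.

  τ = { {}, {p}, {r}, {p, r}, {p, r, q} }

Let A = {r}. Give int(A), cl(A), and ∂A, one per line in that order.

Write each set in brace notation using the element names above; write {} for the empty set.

int(A) = {r}
cl(A)  = {r, q}
∂A     = {q}

opens ⊆ A: {}, {r}; union → int = {r}
complement {p, q}; its interior {p}; cl(A) = X∖{p} = {r, q}
boundary = {r, q} ∖ {r} = {q}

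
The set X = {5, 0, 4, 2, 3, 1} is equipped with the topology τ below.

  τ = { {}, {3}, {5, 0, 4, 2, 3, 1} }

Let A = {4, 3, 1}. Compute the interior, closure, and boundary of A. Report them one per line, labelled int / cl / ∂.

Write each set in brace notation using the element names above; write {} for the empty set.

U open, U⊆A: {}, {3}. int(A) = ⋃ = {3}
X∖A={5, 0, 2}, int(X∖A)={}, hence cl(A)={5, 0, 4, 2, 3, 1}
∂A: remove int from cl → {5, 0, 4, 2, 1}

int(A) = {3}
cl(A)  = {5, 0, 4, 2, 3, 1}
∂A     = {5, 0, 4, 2, 1}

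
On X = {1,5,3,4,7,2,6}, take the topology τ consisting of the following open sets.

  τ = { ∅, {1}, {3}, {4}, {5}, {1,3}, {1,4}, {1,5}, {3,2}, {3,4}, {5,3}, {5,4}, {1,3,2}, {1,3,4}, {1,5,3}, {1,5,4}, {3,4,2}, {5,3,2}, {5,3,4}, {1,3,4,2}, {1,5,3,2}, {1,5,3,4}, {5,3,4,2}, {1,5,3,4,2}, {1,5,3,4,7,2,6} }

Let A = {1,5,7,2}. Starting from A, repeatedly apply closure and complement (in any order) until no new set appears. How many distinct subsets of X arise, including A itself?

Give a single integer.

8

cl via duality: int({3,4,6}) = {3,4}, so X∖{3,4} = {1,5,7,2,6}
Write k for closure, c for complement:
  1. A     = {1,5,7,2}
  2. kA    = {1,5,7,2,6}
  3. cA    = {3,4,6}
  4. ckA   = {3,4}
  5. kcA   = {3,4,7,2,6}
  6. ckcA  = {1,5}
  7. kckcA = {1,5,7,6}
  8. ckckcA = {3,4,2}
applying k or c yields no new set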